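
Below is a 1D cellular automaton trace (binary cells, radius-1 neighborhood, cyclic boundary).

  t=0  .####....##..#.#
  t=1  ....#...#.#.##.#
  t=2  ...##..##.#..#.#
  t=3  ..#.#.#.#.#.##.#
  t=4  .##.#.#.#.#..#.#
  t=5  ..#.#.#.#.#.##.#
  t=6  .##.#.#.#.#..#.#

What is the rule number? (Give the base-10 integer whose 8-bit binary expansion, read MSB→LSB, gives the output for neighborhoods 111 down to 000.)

70

  nb ###: next=.  (t=0,i=2, bit7=0)
  nb ##.: next=#  (t=0,i=4, bit6=1)
  nb #.#: next=.  (t=0,i=0, bit5=0)
  nb #..: next=.  (t=0,i=5, bit4=0)
  nb .##: next=.  (t=0,i=1, bit3=0)
  nb .#.: next=#  (t=0,i=13, bit2=1)
  nb ..#: next=#  (t=0,i=8, bit1=1)
  nb ...: next=.  (t=0,i=6, bit0=0)
  bits 01000110 = 70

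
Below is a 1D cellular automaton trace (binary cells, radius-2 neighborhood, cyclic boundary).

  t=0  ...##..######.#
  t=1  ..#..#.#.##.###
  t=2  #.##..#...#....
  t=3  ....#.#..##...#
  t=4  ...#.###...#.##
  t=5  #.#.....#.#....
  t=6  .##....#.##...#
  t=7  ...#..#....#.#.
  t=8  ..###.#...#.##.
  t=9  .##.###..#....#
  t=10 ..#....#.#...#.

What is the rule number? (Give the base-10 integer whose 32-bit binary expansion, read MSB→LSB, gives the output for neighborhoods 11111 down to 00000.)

  nb #####: next=#  (t=0,i=9, bit31=1)
  nb ####.: next=.  (t=0,i=11, bit30=0)
  nb ###.#: next=#  (t=0,i=12, bit29=1)
  nb ###..: next=.  (t=1,i=14, bit28=0)
  nb ##.##: next=.  (t=1,i=11, bit27=0)
  nb ##.#.: next=#  (t=0,i=13, bit26=1)
  nb ##..#: next=#  (t=0,i=5, bit25=1)
  nb ##...: next=#  (t=3,i=11, bit24=1)
  nb #.###: next=.  (t=1,i=12, bit23=0)
  nb #.##.: next=.  (t=1,i=9, bit22=0)
  nb #.#.#: next=.  (t=1,i=7, bit21=0)
  nb #.#..: next=#  (t=0,i=14, bit20=1)
  nb #..##: next=.  (t=0,i=6, bit19=0)
  nb #..#.: next=.  (t=1,i=1, bit18=0)
  nb #...#: next=.  (t=0,i=1, bit17=0)
  nb #....: next=.  (t=2,i=12, bit16=0)
  nb .####: next=.  (t=0,i=8, bit15=0)
  nb .###.: next=.  (t=1,i=13, bit14=0)
  nb .##.#: next=#  (t=1,i=10, bit13=1)
  nb .##..: next=.  (t=0,i=4, bit12=0)
  nb .#.##: next=.  (t=1,i=8, bit11=0)
  nb .#.#.: next=#  (t=1,i=6, bit10=1)
  nb .#..#: next=#  (t=1,i=3, bit9=1)
  nb .#...: next=.  (t=0,i=0, bit8=0)
  nb ..###: next=#  (t=0,i=7, bit7=1)
  nb ..##.: next=.  (t=0,i=3, bit6=0)
  nb ..#.#: next=.  (t=1,i=5, bit5=0)
  nb ..#..: next=#  (t=1,i=2, bit4=1)
  nb ...##: next=#  (t=0,i=2, bit3=1)
  nb ...#.: next=#  (t=2,i=9, bit2=1)
  nb ....#: next=.  (t=2,i=13, bit1=0)
  nb .....: next=.  (t=5,i=5, bit0=0)
  bits 10100111000100000010011010011100 = 2802853532

2802853532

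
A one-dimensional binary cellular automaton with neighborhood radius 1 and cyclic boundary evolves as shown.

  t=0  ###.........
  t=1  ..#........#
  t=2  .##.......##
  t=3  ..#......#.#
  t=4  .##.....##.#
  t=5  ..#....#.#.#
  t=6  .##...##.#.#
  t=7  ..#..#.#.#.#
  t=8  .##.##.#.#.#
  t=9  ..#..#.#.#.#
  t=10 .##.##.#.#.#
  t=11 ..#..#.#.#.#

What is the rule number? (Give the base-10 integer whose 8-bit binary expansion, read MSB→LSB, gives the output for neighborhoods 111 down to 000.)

  nb ###: next=.  (t=0,i=1, bit7=0)
  nb ##.: next=#  (t=0,i=2, bit6=1)
  nb #.#: next=.  (t=2,i=0, bit5=0)
  nb #..: next=.  (t=0,i=3, bit4=0)
  nb .##: next=.  (t=0,i=0, bit3=0)
  nb .#.: next=#  (t=1,i=2, bit2=1)
  nb ..#: next=#  (t=0,i=11, bit1=1)
  nb ...: next=.  (t=0,i=4, bit0=0)
  bits 01000110 = 70

70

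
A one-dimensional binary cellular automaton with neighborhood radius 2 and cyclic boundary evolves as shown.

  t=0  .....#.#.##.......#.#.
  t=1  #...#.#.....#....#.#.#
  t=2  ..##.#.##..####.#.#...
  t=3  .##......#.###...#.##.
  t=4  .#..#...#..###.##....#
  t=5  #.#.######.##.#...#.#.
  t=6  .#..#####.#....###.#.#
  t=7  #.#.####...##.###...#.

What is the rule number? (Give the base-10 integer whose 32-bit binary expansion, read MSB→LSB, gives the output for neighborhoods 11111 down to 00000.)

  [31] ##### => #  t=5,i=6
  [30] ####. => #  t=2,i=13
  [29] ###.# => .  t=2,i=14
  [28] ###.. => #  t=3,i=13
  [27] ##.## => #  t=4,i=14
  [26] ##.#. => .  t=2,i=4
  [25] ##..# => #  t=2,i=9
  [24] ##... => .  t=0,i=11
  [23] #.### => #  t=3,i=11
  [22] #.##. => .  t=0,i=9
  [21] #.#.# => .  t=0,i=7
  [20] #.#.. => .  t=0,i=20
  [19] #..## => .  t=2,i=10
  [18] #..#. => .  t=4,i=3
  [17] #...# => #  t=1,i=2
  [16] #.... => #  t=0,i=0
  [15] .#### => #  t=2,i=12
  [14] .###. => #  t=3,i=12
  [13] .##.# => .  t=2,i=3
  [12] .##.. => .  t=0,i=10
  [11] .#.## => .  t=0,i=8
  [10] .#.#. => #  t=0,i=6
  [9] .#..# => #  t=4,i=2
  [8] .#... => #  t=0,i=21
  [7] ..### => #  t=2,i=11
  [6] ..##. => #  t=2,i=2
  [5] ..#.# => .  t=0,i=5
  [4] ..#.. => #  t=1,i=12
  [3] ...## => #  t=2,i=1
  [2] ...#. => #  t=0,i=4
  [1] ....# => .  t=0,i=3
  [0] ..... => .  t=0,i=1
  bits 11011010100000111100011111011100 = 3666069468

3666069468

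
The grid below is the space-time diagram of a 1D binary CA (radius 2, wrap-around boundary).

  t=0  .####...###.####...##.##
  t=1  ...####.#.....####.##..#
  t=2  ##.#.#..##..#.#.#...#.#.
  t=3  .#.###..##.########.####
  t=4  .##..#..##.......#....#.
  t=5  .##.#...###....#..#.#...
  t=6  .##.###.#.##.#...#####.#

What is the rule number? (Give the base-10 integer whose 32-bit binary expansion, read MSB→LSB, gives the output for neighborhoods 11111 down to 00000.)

1362509282

  nb #####: next=.  (t=3,i=13, bit31=0)
  nb ####.: next=#  (t=0,i=3, bit30=1)
  nb ###.#: next=.  (t=0,i=10, bit29=0)
  nb ###..: next=#  (t=0,i=4, bit28=1)
  nb ##.##: next=.  (t=0,i=0, bit27=0)
  nb ##.#.: next=.  (t=1,i=7, bit26=0)
  nb ##..#: next=.  (t=1,i=21, bit25=0)
  nb ##...: next=#  (t=0,i=5, bit24=1)
  nb #.###: next=.  (t=0,i=1, bit23=0)
  nb #.##.: next=.  (t=0,i=22, bit22=0)
  nb #.#.#: next=#  (t=2,i=3, bit21=1)
  nb #.#..: next=#  (t=1,i=8, bit20=1)
  nb #..##: next=.  (t=2,i=7, bit19=0)
  nb #..#.: next=#  (t=1,i=22, bit18=1)
  nb #...#: next=#  (t=0,i=6, bit17=1)
  nb #....: next=.  (t=1,i=10, bit16=0)
  nb .####: next=.  (t=0,i=2, bit15=0)
  nb .###.: next=.  (t=0,i=9, bit14=0)
  nb .##.#: next=#  (t=0,i=20, bit13=1)
  nb .##..: next=#  (t=1,i=20, bit12=1)
  nb .#.##: next=#  (t=2,i=23, bit11=1)
  nb .#.#.: next=#  (t=2,i=4, bit10=1)
  nb .#..#: next=.  (t=2,i=6, bit9=0)
  nb .#...: next=#  (t=1,i=0, bit8=1)
  nb ..###: next=#  (t=0,i=8, bit7=1)
  nb ..##.: next=#  (t=0,i=19, bit6=1)
  nb ..#.#: next=#  (t=2,i=12, bit5=1)
  nb ..#..: next=.  (t=1,i=23, bit4=0)
  nb ...##: next=.  (t=0,i=7, bit3=0)
  nb ...#.: next=.  (t=2,i=19, bit2=0)
  nb ....#: next=#  (t=1,i=12, bit1=1)
  nb .....: next=.  (t=1,i=11, bit0=0)
  bits 01010001001101100011110111100010 = 1362509282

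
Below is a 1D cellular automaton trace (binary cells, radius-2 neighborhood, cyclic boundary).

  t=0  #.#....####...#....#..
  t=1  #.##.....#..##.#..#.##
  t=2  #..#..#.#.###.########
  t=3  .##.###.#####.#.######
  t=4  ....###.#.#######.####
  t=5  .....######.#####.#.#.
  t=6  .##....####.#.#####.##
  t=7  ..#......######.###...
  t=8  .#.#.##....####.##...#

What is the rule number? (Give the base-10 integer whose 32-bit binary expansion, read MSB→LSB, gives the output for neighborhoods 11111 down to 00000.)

  [31] ##### => #  t=2,i=16
  [30] ####. => #  t=0,i=9
  [29] ###.# => #  t=1,i=0
  [28] ###.. => .  t=0,i=10
  [27] ##.## => .  t=1,i=1
  [26] ##.#. => #  t=1,i=14
  [25] ##..# => #  t=2,i=1
  [24] ##... => .  t=0,i=11
  [23] #.### => #  t=1,i=20
  [22] #.##. => .  t=1,i=2
  [21] #.#.# => #  t=2,i=8
  [20] #.#.. => #  t=0,i=2
  [19] #..## => #  t=1,i=11
  [18] #..#. => #  t=0,i=21
  [17] #...# => #  t=0,i=12
  [16] #.... => .  t=0,i=4
  [15] .#### => .  t=0,i=8
  [14] .###. => #  t=1,i=21
  [13] .##.# => .  t=1,i=13
  [12] .##.. => #  t=1,i=3
  [11] .#.## => #  t=1,i=19
  [10] .#.#. => .  t=0,i=1
  [9] .#..# => #  t=0,i=20
  [8] .#... => #  t=0,i=3
  [7] ..### => .  t=0,i=7
  [6] ..##. => #  t=1,i=12
  [5] ..#.# => #  t=0,i=0
  [4] ..#.. => .  t=0,i=14
  [3] ...## => .  t=0,i=6
  [2] ...#. => #  t=0,i=13
  [1] ....# => .  t=0,i=5
  [0] ..... => #  t=1,i=6
  bits 11100110101111100101101101100101 = 3871234917

3871234917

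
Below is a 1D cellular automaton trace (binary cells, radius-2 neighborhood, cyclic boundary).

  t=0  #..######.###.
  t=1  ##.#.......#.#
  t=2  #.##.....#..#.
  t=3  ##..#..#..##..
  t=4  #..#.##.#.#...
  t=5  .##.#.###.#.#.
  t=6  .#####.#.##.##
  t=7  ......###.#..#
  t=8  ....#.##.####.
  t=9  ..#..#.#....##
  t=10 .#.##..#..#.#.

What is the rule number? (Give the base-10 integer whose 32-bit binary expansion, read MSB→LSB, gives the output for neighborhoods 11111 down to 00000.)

  ##### -> .   bit 31 = 0  t=0,i=5
  ####. -> .   bit 30 = 0  t=0,i=7
  ###.# -> .   bit 29 = 0  t=0,i=8
  ###.. -> #   bit 28 = 1  t=8,i=12
  ##.## -> .   bit 27 = 0  t=0,i=9
  ##.#. -> #   bit 26 = 1  t=0,i=13
  ##..# -> .   bit 25 = 0  t=3,i=2
  ##... -> #   bit 24 = 1  t=2,i=4
  #.### -> .   bit 23 = 0  t=0,i=10
  #.##. -> .   bit 22 = 0  t=2,i=2
  #.#.# -> #   bit 21 = 1  t=2,i=0
  #.#.. -> #   bit 20 = 1  t=0,i=0
  #..## -> .   bit 19 = 0  t=0,i=2
  #..#. -> #   bit 18 = 1  t=2,i=11
  #...# -> #   bit 17 = 1  t=4,i=12
  #.... -> .   bit 16 = 0  t=1,i=5
  .#### -> .   bit 15 = 0  t=0,i=4
  .###. -> #   bit 14 = 1  t=0,i=11
  .##.# -> #   bit 13 = 1  t=4,i=6
  .##.. -> .   bit 12 = 0  t=2,i=3
  .#.## -> #   bit 11 = 1  t=1,i=12
  .#.#. -> .   bit 10 = 0  t=2,i=13
  .#..# -> #   bit 9 = 1  t=0,i=1
  .#... -> .   bit 8 = 0  t=1,i=4
  ..### -> #   bit 7 = 1  t=0,i=3
  ..##. -> #   bit 6 = 1  t=3,i=0
  ..#.# -> .   bit 5 = 0  t=1,i=11
  ..#.. -> .   bit 4 = 0  t=2,i=9
  ...## -> .   bit 3 = 0  t=7,i=5
  ...#. -> .   bit 2 = 0  t=1,i=10
  ....# -> #   bit 1 = 1  t=1,i=9
  ..... -> .   bit 0 = 0  t=1,i=6
  bits 00010101001101100110101011000010 = 355887810

355887810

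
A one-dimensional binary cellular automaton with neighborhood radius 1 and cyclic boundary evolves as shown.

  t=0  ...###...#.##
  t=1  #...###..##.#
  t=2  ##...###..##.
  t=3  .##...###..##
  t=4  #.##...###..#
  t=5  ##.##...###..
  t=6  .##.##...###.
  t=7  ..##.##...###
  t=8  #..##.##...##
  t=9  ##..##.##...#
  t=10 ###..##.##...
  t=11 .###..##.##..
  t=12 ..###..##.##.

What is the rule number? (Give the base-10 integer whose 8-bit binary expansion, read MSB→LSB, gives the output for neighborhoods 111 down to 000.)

  ### -> #   bit 7 = 1  t=0,i=4
  ##. -> #   bit 6 = 1  t=0,i=5
  #.# -> #   bit 5 = 1  t=0,i=10
  #.. -> #   bit 4 = 1  t=0,i=0
  .## -> .   bit 3 = 0  t=0,i=3
  .#. -> #   bit 2 = 1  t=0,i=9
  ..# -> .   bit 1 = 0  t=0,i=2
  ... -> .   bit 0 = 0  t=0,i=1
  bits 11110100 = 244

244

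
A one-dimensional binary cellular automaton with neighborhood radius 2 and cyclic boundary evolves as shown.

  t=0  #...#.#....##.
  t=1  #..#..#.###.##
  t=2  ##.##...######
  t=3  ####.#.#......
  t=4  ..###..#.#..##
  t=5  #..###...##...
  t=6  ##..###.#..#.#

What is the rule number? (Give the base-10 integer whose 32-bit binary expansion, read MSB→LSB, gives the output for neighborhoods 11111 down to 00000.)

2144428574

  ##### -> .   bit 31 = 0  t=2,i=10
  ####. -> #   bit 30 = 1  t=2,i=0
  ###.# -> #   bit 29 = 1  t=1,i=10
  ###.. -> #   bit 28 = 1  t=1,i=0
  ##.## -> #   bit 27 = 1  t=1,i=11
  ##.#. -> #   bit 26 = 1  t=0,i=13
  ##..# -> #   bit 25 = 1  t=1,i=1
  ##... -> #   bit 24 = 1  t=2,i=5
  #.### -> #   bit 23 = 1  t=1,i=8
  #.##. -> #   bit 22 = 1  t=2,i=3
  #.#.# -> .   bit 21 = 0  t=3,i=5
  #.#.. -> #   bit 20 = 1  t=0,i=0
  #..## -> .   bit 19 = 0  t=4,i=1
  #..#. -> .   bit 18 = 0  t=1,i=2
  #...# -> .   bit 17 = 0  t=0,i=2
  #.... -> #   bit 16 = 1  t=0,i=8
  .#### -> .   bit 15 = 0  t=2,i=9
  .###. -> #   bit 14 = 1  t=1,i=9
  .##.# -> #   bit 13 = 1  t=0,i=12
  .##.. -> .   bit 12 = 0  t=2,i=4
  .#.## -> .   bit 11 = 0  t=1,i=7
  .#.#. -> .   bit 10 = 0  t=0,i=5
  .#..# -> #   bit 9 = 1  t=1,i=4
  .#... -> .   bit 8 = 0  t=0,i=1
  ..### -> .   bit 7 = 0  t=2,i=8
  ..##. -> .   bit 6 = 0  t=0,i=11
  ..#.# -> .   bit 5 = 0  t=0,i=4
  ..#.. -> #   bit 4 = 1  t=1,i=3
  ...## -> #   bit 3 = 1  t=0,i=10
  ...#. -> #   bit 2 = 1  t=0,i=3
  ....# -> #   bit 1 = 1  t=0,i=9
  ..... -> .   bit 0 = 0  t=3,i=10
  bits 01111111110100010110001000011110 = 2144428574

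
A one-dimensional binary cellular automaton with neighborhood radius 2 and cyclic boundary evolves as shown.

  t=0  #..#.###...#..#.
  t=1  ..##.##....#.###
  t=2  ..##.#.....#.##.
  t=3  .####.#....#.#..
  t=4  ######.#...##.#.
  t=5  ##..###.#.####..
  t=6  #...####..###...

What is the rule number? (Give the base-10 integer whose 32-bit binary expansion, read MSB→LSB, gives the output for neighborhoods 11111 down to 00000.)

1690625528

  nb #####: next=.  (t=4,i=2, bit31=0)
  nb ####.: next=#  (t=3,i=3, bit30=1)
  nb ###.#: next=#  (t=3,i=4, bit29=1)
  nb ###..: next=.  (t=0,i=7, bit28=0)
  nb ##.##: next=.  (t=1,i=4, bit27=0)
  nb ##.#.: next=#  (t=2,i=4, bit26=1)
  nb ##..#: next=.  (t=1,i=0, bit25=0)
  nb ##...: next=.  (t=0,i=8, bit24=0)
  nb #.###: next=#  (t=0,i=5, bit23=1)
  nb #.##.: next=#  (t=1,i=5, bit22=1)
  nb #.#.#: next=.  (t=4,i=14, bit21=0)
  nb #.#..: next=.  (t=0,i=0, bit20=0)
  nb #..##: next=.  (t=1,i=1, bit19=0)
  nb #..#.: next=#  (t=0,i=2, bit18=1)
  nb #...#: next=.  (t=0,i=9, bit17=0)
  nb #....: next=.  (t=1,i=8, bit16=0)
  nb .####: next=#  (t=3,i=2, bit15=1)
  nb .###.: next=#  (t=0,i=6, bit14=1)
  nb .##.#: next=#  (t=1,i=3, bit13=1)
  nb .##..: next=.  (t=1,i=6, bit12=0)
  nb .#.##: next=.  (t=0,i=4, bit11=0)
  nb .#.#.: next=#  (t=0,i=15, bit10=1)
  nb .#..#: next=.  (t=0,i=1, bit9=0)
  nb .#...: next=#  (t=2,i=6, bit8=1)
  nb ..###: next=#  (t=3,i=1, bit7=1)
  nb ..##.: next=#  (t=1,i=2, bit6=1)
  nb ..#.#: next=#  (t=0,i=3, bit5=1)
  nb ..#..: next=#  (t=0,i=11, bit4=1)
  nb ...##: next=#  (t=2,i=1, bit3=1)
  nb ...#.: next=.  (t=0,i=10, bit2=0)
  nb ....#: next=.  (t=1,i=9, bit1=0)
  nb .....: next=.  (t=2,i=8, bit0=0)
  bits 01100100110001001110010111111000 = 1690625528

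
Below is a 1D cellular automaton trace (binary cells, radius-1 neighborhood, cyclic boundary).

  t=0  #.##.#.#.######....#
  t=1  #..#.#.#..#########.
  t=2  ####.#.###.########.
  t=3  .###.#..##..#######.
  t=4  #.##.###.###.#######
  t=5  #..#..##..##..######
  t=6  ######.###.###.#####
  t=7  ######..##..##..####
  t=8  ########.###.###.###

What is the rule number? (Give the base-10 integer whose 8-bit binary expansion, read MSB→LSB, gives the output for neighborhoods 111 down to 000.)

  ### -> #   bit 7 = 1  t=0,i=10
  ##. -> #   bit 6 = 1  t=0,i=0
  #.# -> .   bit 5 = 0  t=0,i=1
  #.. -> #   bit 4 = 1  t=0,i=15
  .## -> .   bit 3 = 0  t=0,i=2
  .#. -> #   bit 2 = 1  t=0,i=5
  ..# -> #   bit 1 = 1  t=0,i=18
  ... -> #   bit 0 = 1  t=0,i=16
  bits 11010111 = 215

215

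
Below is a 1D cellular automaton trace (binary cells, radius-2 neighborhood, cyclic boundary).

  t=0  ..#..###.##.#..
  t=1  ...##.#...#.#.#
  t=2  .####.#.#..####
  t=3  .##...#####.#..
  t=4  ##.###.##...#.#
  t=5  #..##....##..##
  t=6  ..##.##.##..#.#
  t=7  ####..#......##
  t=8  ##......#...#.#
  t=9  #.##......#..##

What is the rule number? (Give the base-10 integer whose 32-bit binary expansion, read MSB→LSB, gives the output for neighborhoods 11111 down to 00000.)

  nb #####: next=#  (t=3,i=8, bit31=1)
  nb ####.: next=.  (t=2,i=3, bit30=0)
  nb ###.#: next=.  (t=0,i=7, bit29=0)
  nb ###..: next=.  (t=5,i=0, bit28=0)
  nb ##.##: next=.  (t=0,i=8, bit27=0)
  nb ##.#.: next=.  (t=0,i=11, bit26=0)
  nb ##..#: next=.  (t=5,i=1, bit25=0)
  nb ##...: next=#  (t=3,i=3, bit24=1)
  nb #.###: next=#  (t=2,i=1, bit23=1)
  nb #.##.: next=.  (t=0,i=9, bit22=0)
  nb #.#.#: next=#  (t=1,i=12, bit21=1)
  nb #.#..: next=#  (t=0,i=12, bit20=1)
  nb #..##: next=#  (t=0,i=4, bit19=1)
  nb #..#.: next=.  (t=6,i=11, bit18=0)
  nb #...#: next=#  (t=1,i=1, bit17=1)
  nb #....: next=#  (t=0,i=14, bit16=1)
  nb .####: next=#  (t=2,i=2, bit15=1)
  nb .###.: next=#  (t=0,i=6, bit14=1)
  nb .##.#: next=#  (t=0,i=10, bit13=1)
  nb .##..: next=.  (t=3,i=2, bit12=0)
  nb .#.##: next=#  (t=4,i=13, bit11=1)
  nb .#.#.: next=#  (t=1,i=11, bit10=1)
  nb .#..#: next=#  (t=0,i=3, bit9=1)
  nb .#...: next=.  (t=0,i=13, bit8=0)
  nb ..###: next=.  (t=0,i=5, bit7=0)
  nb ..##.: next=#  (t=1,i=3, bit6=1)
  nb ..#.#: next=.  (t=1,i=10, bit5=0)
  nb ..#..: next=.  (t=0,i=2, bit4=0)
  nb ...##: next=#  (t=1,i=2, bit3=1)
  nb ...#.: next=.  (t=0,i=1, bit2=0)
  nb ....#: next=.  (t=0,i=0, bit1=0)
  nb .....: next=.  (t=7,i=9, bit0=0)
  bits 10000001101110111110111001001000 = 2176577096

2176577096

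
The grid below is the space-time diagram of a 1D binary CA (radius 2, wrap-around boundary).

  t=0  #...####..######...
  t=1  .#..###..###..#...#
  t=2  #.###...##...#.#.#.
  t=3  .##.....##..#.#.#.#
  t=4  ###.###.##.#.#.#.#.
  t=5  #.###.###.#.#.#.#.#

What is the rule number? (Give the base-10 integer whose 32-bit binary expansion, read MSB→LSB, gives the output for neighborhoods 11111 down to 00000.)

  #####|.  b31=0 t=0,i=12
  ####.|#  b30=1 t=0,i=6
  ###.#|#  b29=1 t=4,i=2
  ###..|.  b28=0 t=0,i=7
  ##.##|#  b27=1 t=4,i=3
  ##.#.|#  b26=1 t=4,i=10
  ##..#|.  b25=0 t=0,i=8
  ##...|.  b24=0 t=0,i=16
  #.###|#  b23=1 t=2,i=2
  #.##.|#  b22=1 t=3,i=1
  #.#.#|.  b21=0 t=2,i=0
  #.#..|.  b20=0 t=1,i=1
  #..##|#  b19=1 t=0,i=9
  #..#.|#  b18=1 t=1,i=13
  #...#|.  b17=0 t=0,i=2
  #....|#  b16=1 t=3,i=4
  .####|#  b15=1 t=0,i=5
  .###.|.  b14=0 t=1,i=5
  .##.#|.  b13=0 t=4,i=9
  .##..|#  b12=1 t=2,i=9
  .#.##|#  b11=1 t=2,i=1
  .#.#.|#  b10=1 t=1,i=0
  .#..#|#  b9=1 t=1,i=2
  .#...|#  b8=1 t=0,i=1
  ..###|#  b7=1 t=0,i=4
  ..##.|#  b6=1 t=2,i=8
  ..#.#|.  b5=0 t=1,i=18
  ..#..|.  b4=0 t=0,i=0
  ...##|.  b3=0 t=0,i=3
  ...#.|#  b2=1 t=0,i=18
  ....#|#  b1=1 t=3,i=6
  .....|#  b0=1 t=3,i=5
  bits 01101100110011011001111111000111 = 1825415111

1825415111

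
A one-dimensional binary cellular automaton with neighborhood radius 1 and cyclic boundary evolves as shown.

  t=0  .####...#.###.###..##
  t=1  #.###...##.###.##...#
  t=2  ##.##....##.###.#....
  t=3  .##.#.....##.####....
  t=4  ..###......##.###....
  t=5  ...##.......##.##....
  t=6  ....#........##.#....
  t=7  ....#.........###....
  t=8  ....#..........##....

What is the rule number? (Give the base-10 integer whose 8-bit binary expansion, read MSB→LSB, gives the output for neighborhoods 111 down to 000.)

228

  [7] ### => #  t=0,i=2
  [6] ##. => #  t=0,i=4
  [5] #.# => #  t=0,i=0
  [4] #.. => .  t=0,i=5
  [3] .## => .  t=0,i=1
  [2] .#. => #  t=0,i=8
  [1] ..# => .  t=0,i=7
  [0] ... => .  t=0,i=6
  bits 11100100 = 228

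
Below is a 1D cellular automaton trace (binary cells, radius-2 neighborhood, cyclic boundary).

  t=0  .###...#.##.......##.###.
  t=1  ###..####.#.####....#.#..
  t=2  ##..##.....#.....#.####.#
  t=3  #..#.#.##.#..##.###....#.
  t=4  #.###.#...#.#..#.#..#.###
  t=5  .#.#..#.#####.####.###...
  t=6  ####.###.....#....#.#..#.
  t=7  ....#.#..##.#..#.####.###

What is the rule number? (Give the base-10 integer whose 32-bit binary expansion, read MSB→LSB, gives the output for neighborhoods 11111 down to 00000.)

  ##### -> .   bit 31 = 0  t=5,i=10
  ####. -> .   bit 30 = 0  t=1,i=7
  ###.# -> .   bit 29 = 0  t=1,i=8
  ###.. -> .   bit 28 = 0  t=0,i=3
  ##.## -> #   bit 27 = 1  t=0,i=20
  ##.#. -> .   bit 26 = 0  t=1,i=9
  ##..# -> .   bit 25 = 0  t=0,i=24
  ##... -> .   bit 24 = 0  t=0,i=4
  #.### -> .   bit 23 = 0  t=0,i=21
  #.##. -> .   bit 22 = 0  t=0,i=9
  #.#.# -> .   bit 21 = 0  t=1,i=10
  #.#.. -> #   bit 20 = 1  t=1,i=22
  #..## -> #   bit 19 = 1  t=0,i=0
  #..#. -> #   bit 18 = 1  t=3,i=2
  #...# -> #   bit 17 = 1  t=0,i=5
  #.... -> #   bit 16 = 1  t=0,i=12
  .#### -> .   bit 15 = 0  t=1,i=6
  .###. -> #   bit 14 = 1  t=0,i=2
  .##.# -> .   bit 13 = 0  t=0,i=19
  .##.. -> #   bit 12 = 1  t=0,i=10
  .#.## -> #   bit 11 = 1  t=0,i=8
  .#.#. -> #   bit 10 = 1  t=1,i=21
  .#..# -> .   bit 9 = 0  t=1,i=23
  .#... -> .   bit 8 = 0  t=2,i=12
  ..### -> #   bit 7 = 1  t=0,i=1
  ..##. -> .   bit 6 = 0  t=0,i=18
  ..#.# -> #   bit 5 = 1  t=0,i=7
  ..#.. -> .   bit 4 = 0  t=2,i=11
  ...## -> .   bit 3 = 0  t=0,i=17
  ...#. -> #   bit 2 = 1  t=0,i=6
  ....# -> .   bit 1 = 0  t=0,i=16
  ..... -> #   bit 0 = 1  t=0,i=13
  bits 00001000000111110101110010100101 = 136273061

136273061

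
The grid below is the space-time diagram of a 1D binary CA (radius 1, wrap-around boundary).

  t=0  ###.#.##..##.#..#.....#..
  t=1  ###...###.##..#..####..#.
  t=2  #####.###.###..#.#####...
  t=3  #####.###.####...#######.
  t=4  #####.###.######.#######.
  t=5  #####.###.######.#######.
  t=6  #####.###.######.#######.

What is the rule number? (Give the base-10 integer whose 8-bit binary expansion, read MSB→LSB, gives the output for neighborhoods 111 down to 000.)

  ### -> #   bit 7 = 1  t=0,i=1
  ##. -> #   bit 6 = 1  t=0,i=2
  #.# -> .   bit 5 = 0  t=0,i=3
  #.. -> #   bit 4 = 1  t=0,i=8
  .## -> #   bit 3 = 1  t=0,i=0
  .#. -> .   bit 2 = 0  t=0,i=4
  ..# -> .   bit 1 = 0  t=0,i=9
  ... -> #   bit 0 = 1  t=0,i=18
  bits 11011001 = 217

217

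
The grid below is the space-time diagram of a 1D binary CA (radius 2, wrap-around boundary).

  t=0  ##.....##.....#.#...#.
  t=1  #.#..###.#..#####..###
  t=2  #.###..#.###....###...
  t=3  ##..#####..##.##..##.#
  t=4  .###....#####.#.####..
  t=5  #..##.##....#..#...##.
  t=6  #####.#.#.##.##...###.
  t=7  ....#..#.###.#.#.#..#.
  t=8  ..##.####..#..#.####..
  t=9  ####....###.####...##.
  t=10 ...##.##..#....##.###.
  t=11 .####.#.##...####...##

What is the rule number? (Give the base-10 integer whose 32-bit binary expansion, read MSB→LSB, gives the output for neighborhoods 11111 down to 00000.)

  nb #####: next=.  (t=1,i=14, bit31=0)
  nb ####.: next=.  (t=1,i=15, bit30=0)
  nb ###.#: next=#  (t=1,i=0, bit29=1)
  nb ###..: next=#  (t=1,i=16, bit28=1)
  nb ##.##: next=.  (t=3,i=13, bit27=0)
  nb ##.#.: next=.  (t=1,i=1, bit26=0)
  nb ##..#: next=#  (t=1,i=17, bit25=1)
  nb ##...: next=#  (t=0,i=2, bit24=1)
  nb #.###: next=.  (t=2,i=2, bit23=0)
  nb #.##.: next=#  (t=0,i=0, bit22=1)
  nb #.#.#: next=.  (t=4,i=14, bit21=0)
  nb #.#..: next=#  (t=0,i=16, bit20=1)
  nb #..##: next=#  (t=1,i=4, bit19=1)
  nb #..#.: next=#  (t=2,i=6, bit18=1)
  nb #...#: next=.  (t=0,i=18, bit17=0)
  nb #....: next=.  (t=0,i=3, bit16=0)
  nb .####: next=.  (t=1,i=13, bit15=0)
  nb .###.: next=.  (t=1,i=6, bit14=0)
  nb .##.#: next=#  (t=3,i=12, bit13=1)
  nb .##..: next=.  (t=0,i=1, bit12=0)
  nb .#.##: next=#  (t=0,i=21, bit11=1)
  nb .#.#.: next=#  (t=0,i=15, bit10=1)
  nb .#..#: next=#  (t=1,i=3, bit9=1)
  nb .#...: next=.  (t=0,i=17, bit8=0)
  nb ..###: next=.  (t=1,i=5, bit7=0)
  nb ..##.: next=#  (t=0,i=7, bit6=1)
  nb ..#.#: next=#  (t=0,i=14, bit5=1)
  nb ..#..: next=.  (t=5,i=12, bit4=0)
  nb ...##: next=#  (t=0,i=6, bit3=1)
  nb ...#.: next=#  (t=0,i=13, bit2=1)
  nb ....#: next=#  (t=0,i=5, bit1=1)
  nb .....: next=.  (t=0,i=4, bit0=0)
  bits 00110011010111000010111001101110 = 861679214

861679214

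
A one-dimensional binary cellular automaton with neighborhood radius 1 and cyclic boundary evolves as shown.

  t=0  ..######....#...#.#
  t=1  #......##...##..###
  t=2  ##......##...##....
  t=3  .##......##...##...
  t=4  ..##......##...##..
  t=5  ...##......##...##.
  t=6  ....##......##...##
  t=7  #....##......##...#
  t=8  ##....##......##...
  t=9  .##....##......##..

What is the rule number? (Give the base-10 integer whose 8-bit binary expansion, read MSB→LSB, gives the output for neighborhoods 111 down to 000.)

  [7] ### => .  t=0,i=3
  [6] ##. => #  t=0,i=7
  [5] #.# => #  t=0,i=17
  [4] #.. => #  t=0,i=0
  [3] .## => .  t=0,i=2
  [2] .#. => #  t=0,i=12
  [1] ..# => .  t=0,i=1
  [0] ... => .  t=0,i=9
  bits 01110100 = 116

116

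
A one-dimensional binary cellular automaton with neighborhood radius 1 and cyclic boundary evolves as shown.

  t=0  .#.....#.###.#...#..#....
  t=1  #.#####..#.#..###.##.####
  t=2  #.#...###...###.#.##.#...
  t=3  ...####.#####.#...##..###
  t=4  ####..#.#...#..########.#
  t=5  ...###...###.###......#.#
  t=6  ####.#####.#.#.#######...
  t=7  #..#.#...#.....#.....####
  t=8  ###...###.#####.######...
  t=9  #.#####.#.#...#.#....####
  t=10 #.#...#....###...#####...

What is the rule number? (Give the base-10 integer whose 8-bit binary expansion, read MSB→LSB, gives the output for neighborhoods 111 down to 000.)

91

  nb ###: next=.  (t=0,i=10, bit7=0)
  nb ##.: next=#  (t=0,i=11, bit6=1)
  nb #.#: next=.  (t=0,i=8, bit5=0)
  nb #..: next=#  (t=0,i=2, bit4=1)
  nb .##: next=#  (t=0,i=9, bit3=1)
  nb .#.: next=.  (t=0,i=1, bit2=0)
  nb ..#: next=#  (t=0,i=0, bit1=1)
  nb ...: next=#  (t=0,i=3, bit0=1)
  bits 01011011 = 91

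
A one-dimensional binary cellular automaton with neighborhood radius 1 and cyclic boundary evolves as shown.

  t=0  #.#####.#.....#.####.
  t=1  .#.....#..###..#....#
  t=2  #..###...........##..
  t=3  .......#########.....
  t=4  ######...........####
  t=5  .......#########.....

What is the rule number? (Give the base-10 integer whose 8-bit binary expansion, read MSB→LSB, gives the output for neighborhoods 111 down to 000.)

33

  ###|.  b7=0 t=0,i=3
  ##.|.  b6=0 t=0,i=6
  #.#|#  b5=1 t=0,i=1
  #..|.  b4=0 t=0,i=9
  .##|.  b3=0 t=0,i=2
  .#.|.  b2=0 t=0,i=0
  ..#|.  b1=0 t=0,i=13
  ...|#  b0=1 t=0,i=10
  bits 00100001 = 33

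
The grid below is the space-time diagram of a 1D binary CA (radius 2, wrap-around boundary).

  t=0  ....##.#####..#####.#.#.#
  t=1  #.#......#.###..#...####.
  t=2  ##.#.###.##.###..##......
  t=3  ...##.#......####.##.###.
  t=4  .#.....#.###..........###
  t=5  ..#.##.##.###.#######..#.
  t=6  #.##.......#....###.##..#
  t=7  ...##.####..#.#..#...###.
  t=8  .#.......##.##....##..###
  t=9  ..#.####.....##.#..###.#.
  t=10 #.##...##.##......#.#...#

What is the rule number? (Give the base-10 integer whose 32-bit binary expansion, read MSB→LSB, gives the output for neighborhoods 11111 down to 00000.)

2469027107

  #####|#  b31=1 t=0,i=9
  ####.|.  b30=0 t=0,i=10
  ###.#|.  b29=0 t=0,i=18
  ###..|#  b28=1 t=0,i=11
  ##.##|.  b27=0 t=0,i=6
  ##.#.|.  b26=0 t=0,i=19
  ##..#|#  b25=1 t=0,i=12
  ##...|#  b24=1 t=2,i=19
  #.###|.  b23=0 t=0,i=7
  #.##.|.  b22=0 t=2,i=9
  #.#.#|#  b21=1 t=0,i=20
  #.#..|.  b20=0 t=0,i=24
  #..##|#  b19=1 t=0,i=13
  #..#.|.  b18=0 t=1,i=15
  #...#|#  b17=1 t=1,i=18
  #....|.  b16=0 t=0,i=1
  .####|.  b15=0 t=0,i=8
  .###.|#  b14=1 t=1,i=12
  .##.#|.  b13=0 t=0,i=5
  .##..|#  b12=1 t=2,i=18
  .#.##|#  b11=1 t=1,i=10
  .#.#.|#  b10=1 t=0,i=21
  .#..#|.  b9=0 t=7,i=15
  .#...|#  b8=1 t=0,i=0
  ..###|.  b7=0 t=0,i=14
  ..##.|.  b6=0 t=0,i=4
  ..#.#|#  b5=1 t=1,i=9
  ..#..|.  b4=0 t=1,i=16
  ...##|.  b3=0 t=0,i=3
  ...#.|.  b2=0 t=1,i=8
  ....#|#  b1=1 t=0,i=2
  .....|#  b0=1 t=1,i=5
  bits 10010011001010100101110100100011 = 2469027107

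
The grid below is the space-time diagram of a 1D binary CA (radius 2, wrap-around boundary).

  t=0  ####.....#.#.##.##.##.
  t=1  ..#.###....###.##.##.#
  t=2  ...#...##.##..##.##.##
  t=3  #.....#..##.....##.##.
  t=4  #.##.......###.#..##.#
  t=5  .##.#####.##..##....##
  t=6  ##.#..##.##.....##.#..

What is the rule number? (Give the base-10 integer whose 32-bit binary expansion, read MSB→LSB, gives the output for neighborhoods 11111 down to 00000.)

  nb #####: next=#  (t=5,i=6, bit31=1)
  nb ####.: next=#  (t=0,i=2, bit30=1)
  nb ###.#: next=.  (t=1,i=13, bit29=0)
  nb ###..: next=.  (t=0,i=3, bit28=0)
  nb ##.##: next=#  (t=0,i=15, bit27=1)
  nb ##.#.: next=#  (t=1,i=20, bit26=1)
  nb ##..#: next=.  (t=2,i=12, bit25=0)
  nb ##...: next=#  (t=0,i=4, bit24=1)
  nb #.###: next=.  (t=0,i=0, bit23=0)
  nb #.##.: next=#  (t=0,i=13, bit22=1)
  nb #.#.#: next=#  (t=0,i=11, bit21=1)
  nb #.#..: next=#  (t=1,i=21, bit20=1)
  nb #..##: next=.  (t=2,i=13, bit19=0)
  nb #..#.: next=.  (t=1,i=1, bit18=0)
  nb #...#: next=.  (t=2,i=1, bit17=0)
  nb #....: next=#  (t=0,i=5, bit16=1)
  nb .####: next=.  (t=0,i=1, bit15=0)
  nb .###.: next=.  (t=1,i=5, bit14=0)
  nb .##.#: next=.  (t=0,i=14, bit13=0)
  nb .##..: next=.  (t=2,i=11, bit12=0)
  nb .#.##: next=#  (t=0,i=12, bit11=1)
  nb .#.#.: next=.  (t=0,i=10, bit10=0)
  nb .#..#: next=.  (t=1,i=0, bit9=0)
  nb .#...: next=.  (t=2,i=4, bit8=0)
  nb ..###: next=#  (t=1,i=11, bit7=1)
  nb ..##.: next=.  (t=2,i=7, bit6=0)
  nb ..#.#: next=.  (t=0,i=9, bit5=0)
  nb ..#..: next=.  (t=2,i=3, bit4=0)
  nb ...##: next=#  (t=1,i=10, bit3=1)
  nb ...#.: next=.  (t=0,i=8, bit2=0)
  nb ....#: next=.  (t=0,i=7, bit1=0)
  nb .....: next=#  (t=0,i=6, bit0=1)
  bits 11001101011100010000100010001001 = 3446737033

3446737033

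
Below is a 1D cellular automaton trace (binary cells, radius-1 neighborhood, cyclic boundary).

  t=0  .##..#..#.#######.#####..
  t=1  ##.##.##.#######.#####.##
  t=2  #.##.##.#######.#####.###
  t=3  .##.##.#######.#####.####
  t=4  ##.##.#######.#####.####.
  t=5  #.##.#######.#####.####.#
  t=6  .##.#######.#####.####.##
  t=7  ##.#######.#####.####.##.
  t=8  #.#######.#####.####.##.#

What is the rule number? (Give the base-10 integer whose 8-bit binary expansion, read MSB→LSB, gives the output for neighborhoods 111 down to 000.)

  ### -> #   bit 7 = 1  t=0,i=11
  ##. -> .   bit 6 = 0  t=0,i=2
  #.# -> #   bit 5 = 1  t=0,i=9
  #.. -> #   bit 4 = 1  t=0,i=3
  .## -> #   bit 3 = 1  t=0,i=1
  .#. -> .   bit 2 = 0  t=0,i=5
  ..# -> #   bit 1 = 1  t=0,i=0
  ... -> #   bit 0 = 1  t=0,i=24
  bits 10111011 = 187

187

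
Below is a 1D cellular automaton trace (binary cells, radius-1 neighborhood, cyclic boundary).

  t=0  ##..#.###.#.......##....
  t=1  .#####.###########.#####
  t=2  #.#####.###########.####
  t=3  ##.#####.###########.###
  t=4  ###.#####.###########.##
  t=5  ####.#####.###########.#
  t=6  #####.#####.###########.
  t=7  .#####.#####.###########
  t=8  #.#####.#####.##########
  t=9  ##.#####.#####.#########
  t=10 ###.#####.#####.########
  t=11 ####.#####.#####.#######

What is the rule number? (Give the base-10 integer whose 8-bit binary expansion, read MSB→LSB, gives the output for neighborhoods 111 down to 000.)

247

  nb ###: next=#  (t=0,i=7, bit7=1)
  nb ##.: next=#  (t=0,i=1, bit6=1)
  nb #.#: next=#  (t=0,i=5, bit5=1)
  nb #..: next=#  (t=0,i=2, bit4=1)
  nb .##: next=.  (t=0,i=0, bit3=0)
  nb .#.: next=#  (t=0,i=4, bit2=1)
  nb ..#: next=#  (t=0,i=3, bit1=1)
  nb ...: next=#  (t=0,i=12, bit0=1)
  bits 11110111 = 247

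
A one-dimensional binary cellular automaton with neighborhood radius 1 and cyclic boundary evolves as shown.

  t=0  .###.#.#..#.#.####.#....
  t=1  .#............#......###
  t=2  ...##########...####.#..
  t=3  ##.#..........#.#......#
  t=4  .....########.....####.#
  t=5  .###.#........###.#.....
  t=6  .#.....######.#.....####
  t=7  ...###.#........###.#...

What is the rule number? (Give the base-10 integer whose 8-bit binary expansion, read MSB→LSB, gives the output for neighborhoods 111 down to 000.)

  nb ###: next=.  (t=0,i=2, bit7=0)
  nb ##.: next=.  (t=0,i=3, bit6=0)
  nb #.#: next=.  (t=0,i=4, bit5=0)
  nb #..: next=.  (t=0,i=8, bit4=0)
  nb .##: next=#  (t=0,i=1, bit3=1)
  nb .#.: next=.  (t=0,i=5, bit2=0)
  nb ..#: next=.  (t=0,i=0, bit1=0)
  nb ...: next=#  (t=0,i=21, bit0=1)
  bits 00001001 = 9

9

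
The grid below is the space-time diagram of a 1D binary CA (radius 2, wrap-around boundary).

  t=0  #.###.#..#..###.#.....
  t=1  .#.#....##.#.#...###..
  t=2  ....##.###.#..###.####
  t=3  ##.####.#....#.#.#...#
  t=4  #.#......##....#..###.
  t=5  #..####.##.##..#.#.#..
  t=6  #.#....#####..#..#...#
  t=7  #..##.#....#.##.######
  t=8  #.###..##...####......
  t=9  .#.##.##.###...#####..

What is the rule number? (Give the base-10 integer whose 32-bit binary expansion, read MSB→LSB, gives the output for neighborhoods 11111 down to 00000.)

426731865

  #####|.  b31=0 t=6,i=9
  ####.|.  b30=0 t=2,i=20
  ###.#|.  b29=0 t=0,i=4
  ###..|#  b28=1 t=1,i=19
  ##.##|#  b27=1 t=2,i=6
  ##.#.|.  b26=0 t=0,i=5
  ##..#|.  b25=0 t=5,i=13
  ##...|#  b24=1 t=1,i=20
  #.###|.  b23=0 t=0,i=2
  #.##.|#  b22=1 t=5,i=8
  #.#.#|#  b21=1 t=1,i=11
  #.#..|.  b20=0 t=0,i=6
  #..##|#  b19=1 t=0,i=11
  #..#.|#  b18=1 t=0,i=8
  #...#|#  b17=1 t=1,i=15
  #....|#  b16=1 t=0,i=18
  .####|.  b15=0 t=2,i=19
  .###.|#  b14=1 t=0,i=3
  .##.#|#  b13=1 t=1,i=9
  .##..|.  b12=0 t=4,i=10
  .#.##|#  b11=1 t=0,i=1
  .#.#.|.  b10=0 t=1,i=2
  .#..#|.  b9=0 t=0,i=7
  .#...|#  b8=1 t=0,i=17
  ..###|.  b7=0 t=0,i=12
  ..##.|#  b6=1 t=1,i=8
  ..#.#|.  b5=0 t=0,i=0
  ..#..|#  b4=1 t=0,i=9
  ...##|#  b3=1 t=1,i=7
  ...#.|.  b2=0 t=0,i=21
  ....#|.  b1=0 t=0,i=20
  .....|#  b0=1 t=0,i=19
  bits 00011001011011110110100101011001 = 426731865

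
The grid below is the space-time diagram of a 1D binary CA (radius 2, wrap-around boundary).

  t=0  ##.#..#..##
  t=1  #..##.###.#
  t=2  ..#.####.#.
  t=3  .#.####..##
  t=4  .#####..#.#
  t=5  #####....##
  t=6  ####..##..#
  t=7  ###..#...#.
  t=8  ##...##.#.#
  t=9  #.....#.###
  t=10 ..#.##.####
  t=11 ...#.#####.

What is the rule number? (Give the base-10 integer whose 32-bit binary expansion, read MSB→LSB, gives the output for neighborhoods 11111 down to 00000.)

  #####|#  b31=1 t=4,i=3
  ####.|#  b30=1 t=0,i=0
  ###.#|.  b29=0 t=0,i=1
  ###..|.  b28=0 t=3,i=6
  ##.##|#  b27=1 t=1,i=5
  ##.#.|.  b26=0 t=0,i=2
  ##..#|.  b25=0 t=1,i=1
  ##...|.  b24=0 t=5,i=5
  #.###|#  b23=1 t=1,i=6
  #.##.|.  b22=0 t=1,i=10
  #.#.#|#  b21=1 t=3,i=1
  #.#..|#  b20=1 t=0,i=3
  #..##|#  b19=1 t=0,i=8
  #..#.|.  b18=0 t=0,i=5
  #...#|.  b17=0 t=2,i=0
  #....|#  b16=1 t=5,i=6
  .####|#  b15=1 t=0,i=10
  .###.|#  b14=1 t=1,i=7
  .##.#|#  b13=1 t=1,i=4
  .##..|.  b12=0 t=1,i=0
  .#.##|#  b11=1 t=2,i=3
  .#.#.|#  b10=1 t=4,i=9
  .#..#|#  b9=1 t=0,i=4
  .#...|#  b8=1 t=2,i=10
  ..###|.  b7=0 t=0,i=9
  ..##.|.  b6=0 t=1,i=3
  ..#.#|.  b5=0 t=2,i=2
  ..#..|#  b4=1 t=0,i=6
  ...##|.  b3=0 t=5,i=8
  ...#.|#  b2=1 t=2,i=1
  ....#|#  b1=1 t=5,i=7
  .....|.  b0=0 t=9,i=3
  bits 11001000101110011110111100010110 = 3367628566

3367628566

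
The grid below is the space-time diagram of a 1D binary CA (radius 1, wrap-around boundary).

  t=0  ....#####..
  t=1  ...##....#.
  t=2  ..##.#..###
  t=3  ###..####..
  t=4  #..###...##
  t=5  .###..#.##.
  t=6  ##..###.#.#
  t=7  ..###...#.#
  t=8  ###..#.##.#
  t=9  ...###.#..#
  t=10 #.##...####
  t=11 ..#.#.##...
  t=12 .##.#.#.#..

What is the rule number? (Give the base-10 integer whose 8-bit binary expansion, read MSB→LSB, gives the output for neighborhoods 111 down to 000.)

30

  [7] ### => .  t=0,i=5
  [6] ##. => .  t=0,i=8
  [5] #.# => .  t=2,i=4
  [4] #.. => #  t=0,i=9
  [3] .## => #  t=0,i=4
  [2] .#. => #  t=1,i=9
  [1] ..# => #  t=0,i=3
  [0] ... => .  t=0,i=0
  bits 00011110 = 30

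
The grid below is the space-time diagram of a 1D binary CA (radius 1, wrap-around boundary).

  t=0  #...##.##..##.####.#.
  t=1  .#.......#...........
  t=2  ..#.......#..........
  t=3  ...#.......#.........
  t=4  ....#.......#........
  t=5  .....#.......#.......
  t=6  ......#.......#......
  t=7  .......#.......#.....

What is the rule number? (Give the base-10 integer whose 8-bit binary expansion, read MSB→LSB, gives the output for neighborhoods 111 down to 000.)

16

  ###|.  b7=0 t=0,i=15
  ##.|.  b6=0 t=0,i=5
  #.#|.  b5=0 t=0,i=6
  #..|#  b4=1 t=0,i=1
  .##|.  b3=0 t=0,i=4
  .#.|.  b2=0 t=0,i=0
  ..#|.  b1=0 t=0,i=3
  ...|.  b0=0 t=0,i=2
  bits 00010000 = 16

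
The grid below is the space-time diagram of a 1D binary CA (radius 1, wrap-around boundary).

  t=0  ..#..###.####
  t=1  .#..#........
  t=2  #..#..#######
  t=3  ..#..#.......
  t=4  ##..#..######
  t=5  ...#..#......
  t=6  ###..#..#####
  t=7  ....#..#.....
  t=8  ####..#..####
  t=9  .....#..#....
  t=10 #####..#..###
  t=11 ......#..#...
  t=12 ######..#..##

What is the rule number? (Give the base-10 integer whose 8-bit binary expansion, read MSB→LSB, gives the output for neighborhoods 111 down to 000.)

3

  ### -> .   bit 7 = 0  t=0,i=6
  ##. -> .   bit 6 = 0  t=0,i=7
  #.# -> .   bit 5 = 0  t=0,i=8
  #.. -> .   bit 4 = 0  t=0,i=0
  .## -> .   bit 3 = 0  t=0,i=5
  .#. -> .   bit 2 = 0  t=0,i=2
  ..# -> #   bit 1 = 1  t=0,i=1
  ... -> #   bit 0 = 1  t=1,i=6
  bits 00000011 = 3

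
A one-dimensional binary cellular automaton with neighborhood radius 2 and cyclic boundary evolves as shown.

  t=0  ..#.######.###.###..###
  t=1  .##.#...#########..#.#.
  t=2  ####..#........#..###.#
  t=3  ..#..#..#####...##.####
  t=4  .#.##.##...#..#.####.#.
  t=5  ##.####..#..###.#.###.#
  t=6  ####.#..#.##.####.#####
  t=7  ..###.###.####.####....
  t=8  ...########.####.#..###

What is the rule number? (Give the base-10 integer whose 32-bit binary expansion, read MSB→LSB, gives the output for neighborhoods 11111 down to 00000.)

  [31] ##### => .  t=0,i=6
  [30] ####. => #  t=0,i=8
  [29] ###.# => #  t=0,i=9
  [28] ###.. => .  t=0,i=17
  [27] ##.## => #  t=0,i=10
  [26] ##.#. => #  t=1,i=3
  [25] ##..# => .  t=0,i=0
  [24] ##... => .  t=3,i=13
  [23] #.### => #  t=0,i=4
  [22] #.##. => #  t=4,i=3
  [21] #.#.# => #  t=5,i=16
  [20] #.#.. => .  t=1,i=4
  [19] #..## => #  t=0,i=19
  [18] #..#. => #  t=0,i=1
  [17] #...# => #  t=1,i=6
  [16] #.... => #  t=2,i=8
  [15] .#### => .  t=0,i=5
  [14] .###. => #  t=0,i=12
  [13] .##.# => #  t=1,i=2
  [12] .##.. => .  t=4,i=7
  [11] .#.## => .  t=0,i=3
  [10] .#.#. => #  t=1,i=20
  [9] .#..# => #  t=1,i=22
  [8] .#... => .  t=1,i=5
  [7] ..### => .  t=0,i=20
  [6] ..##. => #  t=1,i=1
  [5] ..#.# => #  t=0,i=2
  [4] ..#.. => .  t=2,i=6
  [3] ...## => .  t=1,i=7
  [2] ...#. => .  t=2,i=14
  [1] ....# => .  t=2,i=13
  [0] ..... => #  t=2,i=9
  bits 01101100111011110110011001100001 = 1827628641

1827628641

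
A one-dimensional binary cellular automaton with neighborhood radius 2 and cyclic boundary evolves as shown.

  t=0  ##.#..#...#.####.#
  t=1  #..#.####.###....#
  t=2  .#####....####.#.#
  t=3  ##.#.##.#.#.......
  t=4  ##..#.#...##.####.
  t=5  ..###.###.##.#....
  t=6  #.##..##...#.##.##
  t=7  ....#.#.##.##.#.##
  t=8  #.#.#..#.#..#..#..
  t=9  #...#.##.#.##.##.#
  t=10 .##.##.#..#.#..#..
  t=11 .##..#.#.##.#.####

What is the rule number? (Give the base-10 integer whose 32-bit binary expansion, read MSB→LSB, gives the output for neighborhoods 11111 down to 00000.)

  [31] ##### => #  t=2,i=3
  [30] ####. => .  t=0,i=14
  [29] ###.# => .  t=0,i=1
  [28] ###.. => #  t=1,i=12
  [27] ##.## => .  t=0,i=16
  [26] ##.#. => .  t=0,i=2
  [25] ##..# => #  t=1,i=1
  [24] ##... => #  t=1,i=13
  [23] #.### => #  t=0,i=12
  [22] #.##. => .  t=3,i=5
  [21] #.#.# => .  t=2,i=15
  [20] #.#.. => #  t=0,i=3
  [19] #..## => .  t=6,i=5
  [18] #..#. => #  t=0,i=5
  [17] #...# => #  t=0,i=8
  [16] #.... => .  t=1,i=14
  [15] .#### => .  t=0,i=13
  [14] .###. => #  t=0,i=0
  [13] .##.# => #  t=3,i=1
  [12] .##.. => .  t=1,i=0
  [11] .#.## => #  t=0,i=11
  [10] .#.#. => .  t=2,i=16
  [9] .#..# => .  t=0,i=4
  [8] .#... => #  t=0,i=7
  [7] ..### => #  t=2,i=10
  [6] ..##. => #  t=1,i=17
  [5] ..#.# => #  t=0,i=10
  [4] ..#.. => #  t=0,i=6
  [3] ...## => .  t=1,i=16
  [2] ...#. => .  t=0,i=9
  [1] ....# => #  t=1,i=15
  [0] ..... => #  t=3,i=13
  bits 10010011100101100110100111110011 = 2476108275

2476108275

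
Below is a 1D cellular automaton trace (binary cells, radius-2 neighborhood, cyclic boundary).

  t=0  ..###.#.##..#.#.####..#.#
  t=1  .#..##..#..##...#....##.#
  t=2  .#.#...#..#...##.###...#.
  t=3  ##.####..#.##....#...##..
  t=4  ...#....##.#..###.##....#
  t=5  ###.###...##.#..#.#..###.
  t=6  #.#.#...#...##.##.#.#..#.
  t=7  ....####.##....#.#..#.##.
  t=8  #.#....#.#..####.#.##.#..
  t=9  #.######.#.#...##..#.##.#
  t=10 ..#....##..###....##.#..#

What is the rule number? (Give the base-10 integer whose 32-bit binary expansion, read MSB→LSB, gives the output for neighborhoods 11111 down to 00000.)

  [31] ##### => .  t=9,i=4
  [30] ####. => .  t=0,i=18
  [29] ###.# => #  t=0,i=4
  [28] ###.. => .  t=0,i=19
  [27] ##.## => .  t=2,i=16
  [26] ##.#. => #  t=0,i=5
  [25] ##..# => .  t=0,i=10
  [24] ##... => .  t=1,i=13
  [23] #.### => #  t=0,i=16
  [22] #.##. => #  t=0,i=8
  [21] #.#.# => .  t=0,i=6
  [20] #.#.. => #  t=0,i=24
  [19] #..## => #  t=0,i=1
  [18] #..#. => #  t=0,i=11
  [17] #...# => #  t=1,i=14
  [16] #.... => #  t=1,i=18
  [15] .#### => .  t=0,i=17
  [14] .###. => .  t=0,i=3
  [13] .##.# => .  t=1,i=22
  [12] .##.. => .  t=0,i=9
  [11] .#.## => .  t=0,i=7
  [10] .#.#. => .  t=0,i=13
  [9] .#..# => .  t=0,i=0
  [8] .#... => #  t=1,i=17
  [7] ..### => .  t=0,i=2
  [6] ..##. => .  t=1,i=4
  [5] ..#.# => #  t=0,i=12
  [4] ..#.. => .  t=1,i=8
  [3] ...## => .  t=1,i=20
  [2] ...#. => #  t=1,i=15
  [1] ....# => #  t=1,i=19
  [0] ..... => .  t=7,i=1
  bits 00100100110111110000000100100110 = 618594598

618594598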